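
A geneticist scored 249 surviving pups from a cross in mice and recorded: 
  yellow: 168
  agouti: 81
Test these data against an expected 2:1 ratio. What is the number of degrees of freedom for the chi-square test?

A goodness-of-fit test with 2 phenotype classes has df = 2 − 1 = 1.

1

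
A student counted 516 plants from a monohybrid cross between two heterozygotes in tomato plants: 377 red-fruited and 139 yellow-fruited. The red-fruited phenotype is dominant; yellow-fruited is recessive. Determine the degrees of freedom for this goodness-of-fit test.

1

For a monohybrid cross between heterozygotes with complete dominance, the expected phenotypic ratio is 3:1.
A goodness-of-fit test with 2 phenotype classes has df = 2 − 1 = 1.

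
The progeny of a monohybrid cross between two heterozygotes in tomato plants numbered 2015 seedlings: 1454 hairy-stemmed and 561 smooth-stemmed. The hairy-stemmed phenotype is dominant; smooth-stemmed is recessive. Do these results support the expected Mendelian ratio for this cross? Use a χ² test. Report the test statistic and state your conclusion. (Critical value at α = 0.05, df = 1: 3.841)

8.675; not consistent

For a monohybrid cross between heterozygotes with complete dominance, the expected phenotypic ratio is 3:1.
Expected counts for N = 2015 under a 3:1 ratio (total parts = 4):
  hairy-stemmed: 2015 × 3/4 = 1511.25
  smooth-stemmed: 2015 × 1/4 = 503.75
χ² = Σ (O − E)² / E
  hairy-stemmed: (1454 − 1511.25)² / 1511.25 = 2.1688
  smooth-stemmed: (561 − 503.75)² / 503.75 = 6.5063
χ² = 2.1688 + 6.5063 = 8.6751 ≈ 8.675
Degrees of freedom = 2 − 1 = 1; critical value at α = 0.05 is 3.841.
Since 8.675 > 3.841, we reject the null hypothesis — the data do not fit the 3:1 ratio.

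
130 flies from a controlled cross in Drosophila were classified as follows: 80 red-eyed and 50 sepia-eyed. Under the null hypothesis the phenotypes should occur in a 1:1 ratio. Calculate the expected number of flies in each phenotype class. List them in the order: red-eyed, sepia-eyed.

65, 65

Expected counts for N = 130 under a 1:1 ratio (total parts = 2):
  red-eyed: 130 × 1/2 = 65
  sepia-eyed: 130 × 1/2 = 65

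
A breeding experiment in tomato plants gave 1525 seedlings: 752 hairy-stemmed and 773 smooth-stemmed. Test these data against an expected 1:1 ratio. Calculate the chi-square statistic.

Expected counts for N = 1525 under a 1:1 ratio (total parts = 2):
  hairy-stemmed: 1525 × 1/2 = 762.5
  smooth-stemmed: 1525 × 1/2 = 762.5
χ² = Σ (O − E)² / E
  hairy-stemmed: (752 − 762.5)² / 762.5 = 0.1446
  smooth-stemmed: (773 − 762.5)² / 762.5 = 0.1446
χ² = 0.1446 + 0.1446 = 0.2892 ≈ 0.289

0.289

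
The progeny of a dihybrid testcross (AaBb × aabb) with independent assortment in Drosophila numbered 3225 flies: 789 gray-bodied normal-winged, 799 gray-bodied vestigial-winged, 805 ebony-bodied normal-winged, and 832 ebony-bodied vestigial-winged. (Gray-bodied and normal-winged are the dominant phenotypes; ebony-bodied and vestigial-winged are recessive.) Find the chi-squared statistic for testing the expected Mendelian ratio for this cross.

A dihybrid testcross with independent assortment gives a 1:1:1:1 ratio.
The 1:1:1:1 ratio has 4 parts, so with N = 3225 the expected counts are:
  gray-bodied normal-winged: 3225 × 1/4 = 806.25
  gray-bodied vestigial-winged: 3225 × 1/4 = 806.25
  ebony-bodied normal-winged: 3225 × 1/4 = 806.25
  ebony-bodied vestigial-winged: 3225 × 1/4 = 806.25
χ² = Σ (O − E)² / E
  gray-bodied normal-winged: (789 − 806.25)² / 806.25 = 0.3691
  gray-bodied vestigial-winged: (799 − 806.25)² / 806.25 = 0.0652
  ebony-bodied normal-winged: (805 − 806.25)² / 806.25 = 0.0019
  ebony-bodied vestigial-winged: (832 − 806.25)² / 806.25 = 0.8224
χ² = 0.3691 + 0.0652 + 0.0019 + 0.8224 = 1.2586 ≈ 1.259

1.259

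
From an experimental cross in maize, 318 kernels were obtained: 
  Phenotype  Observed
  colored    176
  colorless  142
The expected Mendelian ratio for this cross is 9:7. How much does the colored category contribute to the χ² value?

0.046

Expected counts for N = 318 under a 9:7 ratio (total parts = 16):
  colored: 318 × 9/16 = 178.875
  colorless: 318 × 7/16 = 139.125
Contribution of colored: (176 − 178.875)² / 178.875 = 0.0462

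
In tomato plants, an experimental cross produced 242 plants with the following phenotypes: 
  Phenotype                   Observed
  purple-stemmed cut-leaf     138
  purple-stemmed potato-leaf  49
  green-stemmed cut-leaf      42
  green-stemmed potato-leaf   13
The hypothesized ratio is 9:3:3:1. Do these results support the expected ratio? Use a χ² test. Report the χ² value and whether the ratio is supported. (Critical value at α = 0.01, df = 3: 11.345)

Expected counts for N = 242 under a 9:3:3:1 ratio (total parts = 16):
  purple-stemmed cut-leaf: 242 × 9/16 = 136.125
  purple-stemmed potato-leaf: 242 × 3/16 = 45.375
  green-stemmed cut-leaf: 242 × 3/16 = 45.375
  green-stemmed potato-leaf: 242 × 1/16 = 15.125
χ² = Σ (O − E)² / E
  purple-stemmed cut-leaf: (138 − 136.125)² / 136.125 = 0.0258
  purple-stemmed potato-leaf: (49 − 45.375)² / 45.375 = 0.2896
  green-stemmed cut-leaf: (42 − 45.375)² / 45.375 = 0.2510
  green-stemmed potato-leaf: (13 − 15.125)² / 15.125 = 0.2986
χ² = 0.0258 + 0.2896 + 0.2510 + 0.2986 = 0.865
Degrees of freedom = 4 − 1 = 3; critical value at α = 0.01 is 11.345.
Since 0.865 < 11.345, we fail to reject the null hypothesis — the data are consistent with the 9:3:3:1 ratio.

0.865; consistent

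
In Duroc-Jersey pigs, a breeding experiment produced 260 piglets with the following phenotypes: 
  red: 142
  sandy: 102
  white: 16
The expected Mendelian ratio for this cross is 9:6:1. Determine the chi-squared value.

0.335

The 9:6:1 ratio has 16 parts, so with N = 260 the expected counts are:
  red: 260 × 9/16 = 146.25
  sandy: 260 × 6/16 = 97.5
  white: 260 × 1/16 = 16.25
χ² = Σ (O − E)² / E
  red: (142 − 146.25)² / 146.25 = 0.1235
  sandy: (102 − 97.5)² / 97.5 = 0.2077
  white: (16 − 16.25)² / 16.25 = 0.0038
χ² = 0.1235 + 0.2077 + 0.0038 = 0.335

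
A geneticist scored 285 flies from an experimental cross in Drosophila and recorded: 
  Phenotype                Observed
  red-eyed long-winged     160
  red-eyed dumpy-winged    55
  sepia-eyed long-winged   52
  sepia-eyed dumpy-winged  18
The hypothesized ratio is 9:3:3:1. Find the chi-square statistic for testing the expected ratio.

Total ratio parts = 16. Expected numbers out of 285:
  red-eyed long-winged: 285 × 9/16 = 160.3125
  red-eyed dumpy-winged: 285 × 3/16 = 53.4375
  sepia-eyed long-winged: 285 × 3/16 = 53.4375
  sepia-eyed dumpy-winged: 285 × 1/16 = 17.8125
χ² = Σ (O − E)² / E
  red-eyed long-winged: (160 − 160.3125)² / 160.3125 = 0.0006
  red-eyed dumpy-winged: (55 − 53.4375)² / 53.4375 = 0.0457
  sepia-eyed long-winged: (52 − 53.4375)² / 53.4375 = 0.0387
  sepia-eyed dumpy-winged: (18 − 17.8125)² / 17.8125 = 0.0020
χ² = 0.0006 + 0.0457 + 0.0387 + 0.0020 = 0.087

0.087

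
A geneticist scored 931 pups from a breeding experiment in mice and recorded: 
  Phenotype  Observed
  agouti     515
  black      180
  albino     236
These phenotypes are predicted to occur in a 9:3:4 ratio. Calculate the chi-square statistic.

0.359

The 9:3:4 ratio has 16 parts, so with N = 931 the expected counts are:
  agouti: 931 × 9/16 = 523.6875
  black: 931 × 3/16 = 174.5625
  albino: 931 × 4/16 = 232.75
χ² = Σ (O − E)² / E
  agouti: (515 − 523.6875)² / 523.6875 = 0.1441
  black: (180 − 174.5625)² / 174.5625 = 0.1694
  albino: (236 − 232.75)² / 232.75 = 0.0454
χ² = 0.1441 + 0.1694 + 0.0454 = 0.3589 ≈ 0.359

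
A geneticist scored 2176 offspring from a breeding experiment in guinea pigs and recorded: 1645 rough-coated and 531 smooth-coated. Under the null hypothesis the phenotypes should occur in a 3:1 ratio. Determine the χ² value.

0.414

Total ratio parts = 4. Expected numbers out of 2176:
  rough-coated: 2176 × 3/4 = 1632
  smooth-coated: 2176 × 1/4 = 544
χ² = Σ (O − E)² / E
  rough-coated: (1645 − 1632)² / 1632 = 0.1036
  smooth-coated: (531 − 544)² / 544 = 0.3107
χ² = 0.1036 + 0.3107 = 0.4143 ≈ 0.414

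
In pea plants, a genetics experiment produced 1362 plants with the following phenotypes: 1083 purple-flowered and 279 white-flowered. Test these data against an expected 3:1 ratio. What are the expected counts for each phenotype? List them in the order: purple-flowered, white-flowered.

1021.5, 340.5

Total ratio parts = 4. Expected numbers out of 1362:
  purple-flowered: 1362 × 3/4 = 1021.5
  white-flowered: 1362 × 1/4 = 340.5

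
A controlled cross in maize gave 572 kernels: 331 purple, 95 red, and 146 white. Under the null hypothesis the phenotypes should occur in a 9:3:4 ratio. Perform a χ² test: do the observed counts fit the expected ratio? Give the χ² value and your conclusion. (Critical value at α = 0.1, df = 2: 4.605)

1.728; consistent

Total ratio parts = 16. Expected numbers out of 572:
  purple: 572 × 9/16 = 321.75
  red: 572 × 3/16 = 107.25
  white: 572 × 4/16 = 143
χ² = Σ (O − E)² / E
  purple: (331 − 321.75)² / 321.75 = 0.2659
  red: (95 − 107.25)² / 107.25 = 1.3992
  white: (146 − 143)² / 143 = 0.0629
χ² = 0.2659 + 1.3992 + 0.0629 = 1.728
Degrees of freedom = 3 − 1 = 2; critical value at α = 0.1 is 4.605.
Since 1.728 < 4.605, we fail to reject the null hypothesis — the data are consistent with the 9:3:4 ratio.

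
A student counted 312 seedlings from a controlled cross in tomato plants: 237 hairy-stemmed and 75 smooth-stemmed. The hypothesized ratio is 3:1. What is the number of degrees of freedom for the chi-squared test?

A goodness-of-fit test with 2 phenotype classes has df = 2 − 1 = 1.

1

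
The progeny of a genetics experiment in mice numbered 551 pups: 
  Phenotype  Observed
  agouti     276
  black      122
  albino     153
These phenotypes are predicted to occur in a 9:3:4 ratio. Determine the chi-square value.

8.785

The 9:3:4 ratio has 16 parts, so with N = 551 the expected counts are:
  agouti: 551 × 9/16 = 309.9375
  black: 551 × 3/16 = 103.3125
  albino: 551 × 4/16 = 137.75
χ² = Σ (O − E)² / E
  agouti: (276 − 309.9375)² / 309.9375 = 3.7161
  black: (122 − 103.3125)² / 103.3125 = 3.3803
  albino: (153 − 137.75)² / 137.75 = 1.6883
χ² = 3.7161 + 3.3803 + 1.6883 = 8.7847 ≈ 8.785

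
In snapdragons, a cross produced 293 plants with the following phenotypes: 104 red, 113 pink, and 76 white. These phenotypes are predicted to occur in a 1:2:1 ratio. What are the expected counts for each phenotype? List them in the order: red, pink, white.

73.25, 146.5, 73.25

Expected counts for N = 293 under a 1:2:1 ratio (total parts = 4):
  red: 293 × 1/4 = 73.25
  pink: 293 × 2/4 = 146.5
  white: 293 × 1/4 = 73.25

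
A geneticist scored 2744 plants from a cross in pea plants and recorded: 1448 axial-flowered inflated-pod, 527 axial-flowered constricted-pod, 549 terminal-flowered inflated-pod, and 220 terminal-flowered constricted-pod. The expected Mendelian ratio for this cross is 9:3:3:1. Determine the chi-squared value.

22.242

Expected counts for N = 2744 under a 9:3:3:1 ratio (total parts = 16):
  axial-flowered inflated-pod: 2744 × 9/16 = 1543.5
  axial-flowered constricted-pod: 2744 × 3/16 = 514.5
  terminal-flowered inflated-pod: 2744 × 3/16 = 514.5
  terminal-flowered constricted-pod: 2744 × 1/16 = 171.5
χ² = Σ (O − E)² / E
  axial-flowered inflated-pod: (1448 − 1543.5)² / 1543.5 = 5.9088
  axial-flowered constricted-pod: (527 − 514.5)² / 514.5 = 0.3037
  terminal-flowered inflated-pod: (549 − 514.5)² / 514.5 = 2.3134
  terminal-flowered constricted-pod: (220 − 171.5)² / 171.5 = 13.7157
χ² = 5.9088 + 0.3037 + 2.3134 + 13.7157 = 22.2416 ≈ 22.242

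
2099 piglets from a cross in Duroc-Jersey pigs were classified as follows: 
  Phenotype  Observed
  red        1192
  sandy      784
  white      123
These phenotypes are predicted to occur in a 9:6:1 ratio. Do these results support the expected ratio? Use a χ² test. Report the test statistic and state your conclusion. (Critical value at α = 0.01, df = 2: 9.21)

0.632; consistent

Total ratio parts = 16. Expected numbers out of 2099:
  red: 2099 × 9/16 = 1180.6875
  sandy: 2099 × 6/16 = 787.125
  white: 2099 × 1/16 = 131.1875
χ² = Σ (O − E)² / E
  red: (1192 − 1180.6875)² / 1180.6875 = 0.1084
  sandy: (784 − 787.125)² / 787.125 = 0.0124
  white: (123 − 131.1875)² / 131.1875 = 0.5110
χ² = 0.1084 + 0.0124 + 0.5110 = 0.6318 ≈ 0.632
Degrees of freedom = 3 − 1 = 2; critical value at α = 0.01 is 9.21.
Since 0.632 < 9.21, we fail to reject the null hypothesis — the data are consistent with the 9:6:1 ratio.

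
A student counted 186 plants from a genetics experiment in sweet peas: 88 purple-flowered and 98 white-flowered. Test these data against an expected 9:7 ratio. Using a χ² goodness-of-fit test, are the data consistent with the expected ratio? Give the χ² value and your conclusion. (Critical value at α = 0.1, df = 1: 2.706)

Expected counts for N = 186 under a 9:7 ratio (total parts = 16):
  purple-flowered: 186 × 9/16 = 104.625
  white-flowered: 186 × 7/16 = 81.375
χ² = Σ (O − E)² / E
  purple-flowered: (88 − 104.625)² / 104.625 = 2.6417
  white-flowered: (98 − 81.375)² / 81.375 = 3.3965
χ² = 2.6417 + 3.3965 = 6.0382 ≈ 6.038
Degrees of freedom = 2 − 1 = 1; critical value at α = 0.1 is 2.706.
Since 6.038 > 2.706, we reject the null hypothesis — the data do not fit the 9:7 ratio.

6.038; not consistent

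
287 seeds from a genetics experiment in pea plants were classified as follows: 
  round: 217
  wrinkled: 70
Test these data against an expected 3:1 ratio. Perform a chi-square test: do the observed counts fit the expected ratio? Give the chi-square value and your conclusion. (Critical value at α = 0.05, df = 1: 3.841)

0.057; consistent

Expected counts for N = 287 under a 3:1 ratio (total parts = 4):
  round: 287 × 3/4 = 215.25
  wrinkled: 287 × 1/4 = 71.75
χ² = Σ (O − E)² / E
  round: (217 − 215.25)² / 215.25 = 0.0142
  wrinkled: (70 − 71.75)² / 71.75 = 0.0427
χ² = 0.0142 + 0.0427 = 0.0569 ≈ 0.057
Degrees of freedom = 2 − 1 = 1; critical value at α = 0.05 is 3.841.
Since 0.057 < 3.841, we fail to reject the null hypothesis — the data are consistent with the 3:1 ratio.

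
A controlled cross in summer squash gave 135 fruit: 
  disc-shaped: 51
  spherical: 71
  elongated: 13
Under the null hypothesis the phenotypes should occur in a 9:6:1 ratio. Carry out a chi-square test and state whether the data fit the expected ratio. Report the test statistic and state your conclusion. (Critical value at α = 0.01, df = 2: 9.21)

Under the 9:6:1 hypothesis (Σ ratio = 16, N = 135):
  disc-shaped: 135 × 9/16 = 75.9375
  spherical: 135 × 6/16 = 50.625
  elongated: 135 × 1/16 = 8.4375
χ² = Σ (O − E)² / E
  disc-shaped: (51 − 75.9375)² / 75.9375 = 8.1894
  spherical: (71 − 50.625)² / 50.625 = 8.2003
  elongated: (13 − 8.4375)² / 8.4375 = 2.4671
χ² = 8.1894 + 8.2003 + 2.4671 = 18.8568 ≈ 18.857
Degrees of freedom = 3 − 1 = 2; critical value at α = 0.01 is 9.21.
Since 18.857 > 9.21, we reject the null hypothesis — the data do not fit the 9:6:1 ratio.

18.857; not consistent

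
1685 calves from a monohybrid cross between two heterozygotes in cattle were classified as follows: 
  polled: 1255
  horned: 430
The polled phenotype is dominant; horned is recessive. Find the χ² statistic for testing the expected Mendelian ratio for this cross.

For a monohybrid cross between heterozygotes with complete dominance, the expected phenotypic ratio is 3:1.
Expected counts for N = 1685 under a 3:1 ratio (total parts = 4):
  polled: 1685 × 3/4 = 1263.75
  horned: 1685 × 1/4 = 421.25
χ² = Σ (O − E)² / E
  polled: (1255 − 1263.75)² / 1263.75 = 0.0606
  horned: (430 − 421.25)² / 421.25 = 0.1818
χ² = 0.0606 + 0.1818 = 0.2424 ≈ 0.242

0.242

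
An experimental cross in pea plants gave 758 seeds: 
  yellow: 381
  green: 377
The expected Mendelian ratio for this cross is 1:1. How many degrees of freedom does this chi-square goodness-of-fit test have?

A goodness-of-fit test with 2 phenotype classes has df = 2 − 1 = 1.

1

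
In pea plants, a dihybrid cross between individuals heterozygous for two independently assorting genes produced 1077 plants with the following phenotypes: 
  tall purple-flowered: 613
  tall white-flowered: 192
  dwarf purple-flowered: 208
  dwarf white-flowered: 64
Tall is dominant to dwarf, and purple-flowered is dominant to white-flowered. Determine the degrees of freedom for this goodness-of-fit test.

3

A dihybrid F₂ with independent assortment and complete dominance at both loci gives a 9:3:3:1 phenotypic ratio.
A goodness-of-fit test with 4 phenotype classes has df = 4 − 1 = 3.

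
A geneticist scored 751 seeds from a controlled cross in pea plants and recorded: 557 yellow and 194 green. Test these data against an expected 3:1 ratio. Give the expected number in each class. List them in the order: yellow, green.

Total ratio parts = 4. Expected numbers out of 751:
  yellow: 751 × 3/4 = 563.25
  green: 751 × 1/4 = 187.75

563.25, 187.75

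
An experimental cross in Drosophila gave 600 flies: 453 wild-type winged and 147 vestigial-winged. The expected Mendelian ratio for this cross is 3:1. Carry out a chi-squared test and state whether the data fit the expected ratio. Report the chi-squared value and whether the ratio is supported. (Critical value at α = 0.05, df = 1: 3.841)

Under the 3:1 hypothesis (Σ ratio = 4, N = 600):
  wild-type winged: 600 × 3/4 = 450
  vestigial-winged: 600 × 1/4 = 150
χ² = Σ (O − E)² / E
  wild-type winged: (453 − 450)² / 450 = 0.0200
  vestigial-winged: (147 − 150)² / 150 = 0.0600
χ² = 0.0200 + 0.0600 = 0.080
Degrees of freedom = 2 − 1 = 1; critical value at α = 0.05 is 3.841.
Since 0.080 < 3.841, we fail to reject the null hypothesis — the data are consistent with the 3:1 ratio.

0.080; consistent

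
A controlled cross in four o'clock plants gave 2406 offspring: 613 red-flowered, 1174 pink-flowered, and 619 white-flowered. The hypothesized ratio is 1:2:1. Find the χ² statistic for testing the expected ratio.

The 1:2:1 ratio has 4 parts, so with N = 2406 the expected counts are:
  red-flowered: 2406 × 1/4 = 601.5
  pink-flowered: 2406 × 2/4 = 1203
  white-flowered: 2406 × 1/4 = 601.5
χ² = Σ (O − E)² / E
  red-flowered: (613 − 601.5)² / 601.5 = 0.2199
  pink-flowered: (1174 − 1203)² / 1203 = 0.6991
  white-flowered: (619 − 601.5)² / 601.5 = 0.5091
χ² = 0.2199 + 0.6991 + 0.5091 = 1.4281 ≈ 1.428

1.428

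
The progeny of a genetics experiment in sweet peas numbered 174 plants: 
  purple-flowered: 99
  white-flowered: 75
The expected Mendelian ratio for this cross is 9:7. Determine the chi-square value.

Expected counts for N = 174 under a 9:7 ratio (total parts = 16):
  purple-flowered: 174 × 9/16 = 97.875
  white-flowered: 174 × 7/16 = 76.125
χ² = Σ (O − E)² / E
  purple-flowered: (99 − 97.875)² / 97.875 = 0.0129
  white-flowered: (75 − 76.125)² / 76.125 = 0.0166
χ² = 0.0129 + 0.0166 = 0.0295 ≈ 0.030

0.030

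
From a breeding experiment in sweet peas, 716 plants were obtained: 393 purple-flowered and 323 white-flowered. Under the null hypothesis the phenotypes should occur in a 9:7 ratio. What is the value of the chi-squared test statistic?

Expected counts for N = 716 under a 9:7 ratio (total parts = 16):
  purple-flowered: 716 × 9/16 = 402.75
  white-flowered: 716 × 7/16 = 313.25
χ² = Σ (O − E)² / E
  purple-flowered: (393 − 402.75)² / 402.75 = 0.2360
  white-flowered: (323 − 313.25)² / 313.25 = 0.3035
χ² = 0.2360 + 0.3035 = 0.5395 ≈ 0.540

0.540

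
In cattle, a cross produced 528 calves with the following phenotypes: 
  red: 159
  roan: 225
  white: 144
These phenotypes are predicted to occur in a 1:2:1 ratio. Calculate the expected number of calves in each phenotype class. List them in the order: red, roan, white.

Total ratio parts = 4. Expected numbers out of 528:
  red: 528 × 1/4 = 132
  roan: 528 × 2/4 = 264
  white: 528 × 1/4 = 132

132, 264, 132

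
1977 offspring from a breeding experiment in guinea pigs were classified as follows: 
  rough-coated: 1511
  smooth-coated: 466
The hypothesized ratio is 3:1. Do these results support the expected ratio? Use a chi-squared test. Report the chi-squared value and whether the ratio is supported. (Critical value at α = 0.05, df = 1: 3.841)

2.153; consistent

The 3:1 ratio has 4 parts, so with N = 1977 the expected counts are:
  rough-coated: 1977 × 3/4 = 1482.75
  smooth-coated: 1977 × 1/4 = 494.25
χ² = Σ (O − E)² / E
  rough-coated: (1511 − 1482.75)² / 1482.75 = 0.5382
  smooth-coated: (466 − 494.25)² / 494.25 = 1.6147
χ² = 0.5382 + 1.6147 = 2.1529 ≈ 2.153
Degrees of freedom = 2 − 1 = 1; critical value at α = 0.05 is 3.841.
Since 2.153 < 3.841, we fail to reject the null hypothesis — the data are consistent with the 3:1 ratio.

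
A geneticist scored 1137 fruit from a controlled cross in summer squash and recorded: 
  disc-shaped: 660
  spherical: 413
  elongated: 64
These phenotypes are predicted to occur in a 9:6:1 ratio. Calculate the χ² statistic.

1.775

Expected counts for N = 1137 under a 9:6:1 ratio (total parts = 16):
  disc-shaped: 1137 × 9/16 = 639.5625
  spherical: 1137 × 6/16 = 426.375
  elongated: 1137 × 1/16 = 71.0625
χ² = Σ (O − E)² / E
  disc-shaped: (660 − 639.5625)² / 639.5625 = 0.6531
  spherical: (413 − 426.375)² / 426.375 = 0.4196
  elongated: (64 − 71.0625)² / 71.0625 = 0.7019
χ² = 0.6531 + 0.4196 + 0.7019 = 1.7746 ≈ 1.775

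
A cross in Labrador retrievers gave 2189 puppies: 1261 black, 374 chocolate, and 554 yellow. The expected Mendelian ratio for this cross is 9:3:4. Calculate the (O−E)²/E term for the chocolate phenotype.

Total ratio parts = 16. Expected numbers out of 2189:
  black: 2189 × 9/16 = 1231.3125
  chocolate: 2189 × 3/16 = 410.4375
  yellow: 2189 × 4/16 = 547.25
Contribution of chocolate: (374 − 410.4375)² / 410.4375 = 3.2348

3.235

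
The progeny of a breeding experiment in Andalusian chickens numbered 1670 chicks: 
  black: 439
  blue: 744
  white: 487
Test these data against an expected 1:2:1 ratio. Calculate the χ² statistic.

22.594

Expected counts for N = 1670 under a 1:2:1 ratio (total parts = 4):
  black: 1670 × 1/4 = 417.5
  blue: 1670 × 2/4 = 835
  white: 1670 × 1/4 = 417.5
χ² = Σ (O − E)² / E
  black: (439 − 417.5)² / 417.5 = 1.1072
  blue: (744 − 835)² / 835 = 9.9174
  white: (487 − 417.5)² / 417.5 = 11.5695
χ² = 1.1072 + 9.9174 + 11.5695 = 22.5941 ≈ 22.594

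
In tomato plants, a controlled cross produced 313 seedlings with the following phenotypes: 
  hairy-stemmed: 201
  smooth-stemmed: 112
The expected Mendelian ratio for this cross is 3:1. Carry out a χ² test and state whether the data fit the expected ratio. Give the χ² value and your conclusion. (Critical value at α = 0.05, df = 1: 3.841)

Total ratio parts = 4. Expected numbers out of 313:
  hairy-stemmed: 313 × 3/4 = 234.75
  smooth-stemmed: 313 × 1/4 = 78.25
χ² = Σ (O − E)² / E
  hairy-stemmed: (201 − 234.75)² / 234.75 = 4.8522
  smooth-stemmed: (112 − 78.25)² / 78.25 = 14.5567
χ² = 4.8522 + 14.5567 = 19.4089 ≈ 19.409
Degrees of freedom = 2 − 1 = 1; critical value at α = 0.05 is 3.841.
Since 19.409 > 3.841, we reject the null hypothesis — the data do not fit the 3:1 ratio.

19.409; not consistent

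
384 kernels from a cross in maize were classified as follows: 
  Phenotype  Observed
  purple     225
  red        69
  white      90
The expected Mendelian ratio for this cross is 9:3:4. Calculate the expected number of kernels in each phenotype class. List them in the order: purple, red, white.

216, 72, 96

Total ratio parts = 16. Expected numbers out of 384:
  purple: 384 × 9/16 = 216
  red: 384 × 3/16 = 72
  white: 384 × 4/16 = 96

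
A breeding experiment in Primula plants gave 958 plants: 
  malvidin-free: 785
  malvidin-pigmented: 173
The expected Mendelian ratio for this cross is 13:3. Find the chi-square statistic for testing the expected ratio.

The 13:3 ratio has 16 parts, so with N = 958 the expected counts are:
  malvidin-free: 958 × 13/16 = 778.375
  malvidin-pigmented: 958 × 3/16 = 179.625
χ² = Σ (O − E)² / E
  malvidin-free: (785 − 778.375)² / 778.375 = 0.0564
  malvidin-pigmented: (173 − 179.625)² / 179.625 = 0.2443
χ² = 0.0564 + 0.2443 = 0.3007 ≈ 0.301

0.301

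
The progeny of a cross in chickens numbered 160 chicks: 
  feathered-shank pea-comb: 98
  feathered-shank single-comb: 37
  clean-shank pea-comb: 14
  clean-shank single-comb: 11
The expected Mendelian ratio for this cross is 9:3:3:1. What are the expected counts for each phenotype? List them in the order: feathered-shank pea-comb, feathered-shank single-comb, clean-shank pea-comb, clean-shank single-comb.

The 9:3:3:1 ratio has 16 parts, so with N = 160 the expected counts are:
  feathered-shank pea-comb: 160 × 9/16 = 90
  feathered-shank single-comb: 160 × 3/16 = 30
  clean-shank pea-comb: 160 × 3/16 = 30
  clean-shank single-comb: 160 × 1/16 = 10

90, 30, 30, 10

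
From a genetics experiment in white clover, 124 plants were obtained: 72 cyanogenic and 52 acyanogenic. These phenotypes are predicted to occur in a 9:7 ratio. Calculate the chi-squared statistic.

0.166

Under the 9:7 hypothesis (Σ ratio = 16, N = 124):
  cyanogenic: 124 × 9/16 = 69.75
  acyanogenic: 124 × 7/16 = 54.25
χ² = Σ (O − E)² / E
  cyanogenic: (72 − 69.75)² / 69.75 = 0.0726
  acyanogenic: (52 − 54.25)² / 54.25 = 0.0933
χ² = 0.0726 + 0.0933 = 0.1659 ≈ 0.166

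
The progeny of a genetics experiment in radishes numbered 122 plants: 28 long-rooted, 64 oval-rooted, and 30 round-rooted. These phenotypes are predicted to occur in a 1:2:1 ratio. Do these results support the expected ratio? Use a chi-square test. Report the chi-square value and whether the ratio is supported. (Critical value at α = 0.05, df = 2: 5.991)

The 1:2:1 ratio has 4 parts, so with N = 122 the expected counts are:
  long-rooted: 122 × 1/4 = 30.5
  oval-rooted: 122 × 2/4 = 61
  round-rooted: 122 × 1/4 = 30.5
χ² = Σ (O − E)² / E
  long-rooted: (28 − 30.5)² / 30.5 = 0.2049
  oval-rooted: (64 − 61)² / 61 = 0.1475
  round-rooted: (30 − 30.5)² / 30.5 = 0.0082
χ² = 0.2049 + 0.1475 + 0.0082 = 0.3606 ≈ 0.361
Degrees of freedom = 3 − 1 = 2; critical value at α = 0.05 is 5.991.
Since 0.361 < 5.991, we fail to reject the null hypothesis — the data are consistent with the 1:2:1 ratio.

0.361; consistent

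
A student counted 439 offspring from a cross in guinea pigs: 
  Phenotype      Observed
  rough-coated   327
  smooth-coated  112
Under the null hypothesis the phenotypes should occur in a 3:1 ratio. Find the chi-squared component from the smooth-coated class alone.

0.046

The 3:1 ratio has 4 parts, so with N = 439 the expected counts are:
  rough-coated: 439 × 3/4 = 329.25
  smooth-coated: 439 × 1/4 = 109.75
Contribution of smooth-coated: (112 − 109.75)² / 109.75 = 0.0461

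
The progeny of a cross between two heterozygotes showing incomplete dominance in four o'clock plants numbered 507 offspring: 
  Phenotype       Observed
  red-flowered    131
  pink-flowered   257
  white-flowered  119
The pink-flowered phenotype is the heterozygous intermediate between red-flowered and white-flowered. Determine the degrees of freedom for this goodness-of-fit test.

With incomplete dominance, a heterozygote × heterozygote cross gives a 1:2:1 phenotypic ratio.
A goodness-of-fit test with 3 phenotype classes has df = 3 − 1 = 2.

2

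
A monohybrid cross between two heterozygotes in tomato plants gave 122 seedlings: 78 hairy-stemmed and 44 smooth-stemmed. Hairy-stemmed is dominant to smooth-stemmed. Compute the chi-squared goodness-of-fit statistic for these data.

7.967

For a monohybrid cross between heterozygotes with complete dominance, the expected phenotypic ratio is 3:1.
The 3:1 ratio has 4 parts, so with N = 122 the expected counts are:
  hairy-stemmed: 122 × 3/4 = 91.5
  smooth-stemmed: 122 × 1/4 = 30.5
χ² = Σ (O − E)² / E
  hairy-stemmed: (78 − 91.5)² / 91.5 = 1.9918
  smooth-stemmed: (44 − 30.5)² / 30.5 = 5.9754
χ² = 1.9918 + 5.9754 = 7.9672 ≈ 7.967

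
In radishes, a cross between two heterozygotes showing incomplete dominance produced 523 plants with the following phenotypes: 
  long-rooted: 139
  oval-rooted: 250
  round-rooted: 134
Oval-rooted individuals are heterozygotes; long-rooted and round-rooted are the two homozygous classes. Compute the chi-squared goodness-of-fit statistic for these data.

1.107

With incomplete dominance, a heterozygote × heterozygote cross gives a 1:2:1 phenotypic ratio.
Under the 1:2:1 hypothesis (Σ ratio = 4, N = 523):
  long-rooted: 523 × 1/4 = 130.75
  oval-rooted: 523 × 2/4 = 261.5
  round-rooted: 523 × 1/4 = 130.75
χ² = Σ (O − E)² / E
  long-rooted: (139 − 130.75)² / 130.75 = 0.5206
  oval-rooted: (250 − 261.5)² / 261.5 = 0.5057
  round-rooted: (134 − 130.75)² / 130.75 = 0.0808
χ² = 0.5206 + 0.5057 + 0.0808 = 1.1071 ≈ 1.107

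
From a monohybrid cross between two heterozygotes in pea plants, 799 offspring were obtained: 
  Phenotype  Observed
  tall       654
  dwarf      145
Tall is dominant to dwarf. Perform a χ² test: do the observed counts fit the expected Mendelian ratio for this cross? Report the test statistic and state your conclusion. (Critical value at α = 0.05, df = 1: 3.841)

For a monohybrid cross between heterozygotes with complete dominance, the expected phenotypic ratio is 3:1.
The 3:1 ratio has 4 parts, so with N = 799 the expected counts are:
  tall: 799 × 3/4 = 599.25
  dwarf: 799 × 1/4 = 199.75
χ² = Σ (O − E)² / E
  tall: (654 − 599.25)² / 599.25 = 5.0022
  dwarf: (145 − 199.75)² / 199.75 = 15.0066
χ² = 5.0022 + 15.0066 = 20.0088 ≈ 20.009
Degrees of freedom = 2 − 1 = 1; critical value at α = 0.05 is 3.841.
Since 20.009 > 3.841, we reject the null hypothesis — the data do not fit the 3:1 ratio.

20.009; not consistent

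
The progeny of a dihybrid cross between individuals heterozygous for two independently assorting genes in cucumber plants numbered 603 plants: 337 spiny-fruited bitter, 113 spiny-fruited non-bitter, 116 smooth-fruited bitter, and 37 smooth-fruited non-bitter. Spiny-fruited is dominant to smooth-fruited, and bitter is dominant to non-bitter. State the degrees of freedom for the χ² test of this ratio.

3

A dihybrid F₂ with independent assortment and complete dominance at both loci gives a 9:3:3:1 phenotypic ratio.
A goodness-of-fit test with 4 phenotype classes has df = 4 − 1 = 3.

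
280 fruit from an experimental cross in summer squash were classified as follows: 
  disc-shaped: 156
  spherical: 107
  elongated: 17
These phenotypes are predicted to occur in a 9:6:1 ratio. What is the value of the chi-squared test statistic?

0.067

Under the 9:6:1 hypothesis (Σ ratio = 16, N = 280):
  disc-shaped: 280 × 9/16 = 157.5
  spherical: 280 × 6/16 = 105
  elongated: 280 × 1/16 = 17.5
χ² = Σ (O − E)² / E
  disc-shaped: (156 − 157.5)² / 157.5 = 0.0143
  spherical: (107 − 105)² / 105 = 0.0381
  elongated: (17 − 17.5)² / 17.5 = 0.0143
χ² = 0.0143 + 0.0381 + 0.0143 = 0.0667 ≈ 0.067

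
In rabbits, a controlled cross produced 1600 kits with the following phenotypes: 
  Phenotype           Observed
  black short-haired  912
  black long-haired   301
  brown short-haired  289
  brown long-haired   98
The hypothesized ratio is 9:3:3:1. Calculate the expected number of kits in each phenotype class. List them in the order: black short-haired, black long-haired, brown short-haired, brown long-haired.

900, 300, 300, 100

The 9:3:3:1 ratio has 16 parts, so with N = 1600 the expected counts are:
  black short-haired: 1600 × 9/16 = 900
  black long-haired: 1600 × 3/16 = 300
  brown short-haired: 1600 × 3/16 = 300
  brown long-haired: 1600 × 1/16 = 100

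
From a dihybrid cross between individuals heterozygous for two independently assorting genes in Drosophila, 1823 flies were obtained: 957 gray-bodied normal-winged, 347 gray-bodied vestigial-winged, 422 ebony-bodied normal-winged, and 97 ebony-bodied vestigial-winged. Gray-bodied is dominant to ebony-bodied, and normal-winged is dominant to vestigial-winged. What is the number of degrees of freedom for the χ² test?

A dihybrid F₂ with independent assortment and complete dominance at both loci gives a 9:3:3:1 phenotypic ratio.
A goodness-of-fit test with 4 phenotype classes has df = 4 − 1 = 3.

3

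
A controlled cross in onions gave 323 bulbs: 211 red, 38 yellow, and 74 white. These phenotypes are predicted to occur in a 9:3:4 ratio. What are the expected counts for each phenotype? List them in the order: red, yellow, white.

181.6875, 60.5625, 80.75

Total ratio parts = 16. Expected numbers out of 323:
  red: 323 × 9/16 = 181.6875
  yellow: 323 × 3/16 = 60.5625
  white: 323 × 4/16 = 80.75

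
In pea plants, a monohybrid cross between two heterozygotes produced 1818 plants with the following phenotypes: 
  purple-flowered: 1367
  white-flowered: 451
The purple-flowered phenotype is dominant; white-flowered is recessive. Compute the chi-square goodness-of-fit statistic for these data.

For a monohybrid cross between heterozygotes with complete dominance, the expected phenotypic ratio is 3:1.
Total ratio parts = 4. Expected numbers out of 1818:
  purple-flowered: 1818 × 3/4 = 1363.5
  white-flowered: 1818 × 1/4 = 454.5
χ² = Σ (O − E)² / E
  purple-flowered: (1367 − 1363.5)² / 1363.5 = 0.0090
  white-flowered: (451 − 454.5)² / 454.5 = 0.0270
χ² = 0.0090 + 0.0270 = 0.036

0.036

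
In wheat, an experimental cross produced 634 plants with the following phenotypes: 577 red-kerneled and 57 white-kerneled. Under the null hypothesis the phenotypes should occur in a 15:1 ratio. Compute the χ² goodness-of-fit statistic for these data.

The 15:1 ratio has 16 parts, so with N = 634 the expected counts are:
  red-kerneled: 634 × 15/16 = 594.375
  white-kerneled: 634 × 1/16 = 39.625
χ² = Σ (O − E)² / E
  red-kerneled: (577 − 594.375)² / 594.375 = 0.5079
  white-kerneled: (57 − 39.625)² / 39.625 = 7.6187
χ² = 0.5079 + 7.6187 = 8.1266 ≈ 8.127

8.127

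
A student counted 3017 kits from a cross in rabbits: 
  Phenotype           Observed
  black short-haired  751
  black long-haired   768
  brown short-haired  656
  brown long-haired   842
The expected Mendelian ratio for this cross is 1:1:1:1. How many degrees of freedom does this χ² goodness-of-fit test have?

3

A goodness-of-fit test with 4 phenotype classes has df = 4 − 1 = 3.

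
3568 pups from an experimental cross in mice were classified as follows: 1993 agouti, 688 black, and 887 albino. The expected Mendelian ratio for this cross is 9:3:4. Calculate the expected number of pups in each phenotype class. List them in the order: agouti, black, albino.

2007, 669, 892

Total ratio parts = 16. Expected numbers out of 3568:
  agouti: 3568 × 9/16 = 2007
  black: 3568 × 3/16 = 669
  albino: 3568 × 4/16 = 892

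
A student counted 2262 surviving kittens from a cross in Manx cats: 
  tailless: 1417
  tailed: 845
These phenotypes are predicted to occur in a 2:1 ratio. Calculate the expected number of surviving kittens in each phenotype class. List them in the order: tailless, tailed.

Expected counts for N = 2262 under a 2:1 ratio (total parts = 3):
  tailless: 2262 × 2/3 = 1508
  tailed: 2262 × 1/3 = 754

1508, 754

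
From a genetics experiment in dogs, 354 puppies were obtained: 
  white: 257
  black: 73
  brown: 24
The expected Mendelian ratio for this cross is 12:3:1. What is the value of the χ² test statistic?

Under the 12:3:1 hypothesis (Σ ratio = 16, N = 354):
  white: 354 × 12/16 = 265.5
  black: 354 × 3/16 = 66.375
  brown: 354 × 1/16 = 22.125
χ² = Σ (O − E)² / E
  white: (257 − 265.5)² / 265.5 = 0.2721
  black: (73 − 66.375)² / 66.375 = 0.6613
  brown: (24 − 22.125)² / 22.125 = 0.1589
χ² = 0.2721 + 0.6613 + 0.1589 = 1.0923 ≈ 1.092

1.092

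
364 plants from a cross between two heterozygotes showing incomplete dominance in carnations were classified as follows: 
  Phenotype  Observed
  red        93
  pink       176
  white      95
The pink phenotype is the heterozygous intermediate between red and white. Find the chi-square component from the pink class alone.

With incomplete dominance, a heterozygote × heterozygote cross gives a 1:2:1 phenotypic ratio.
Expected counts for N = 364 under a 1:2:1 ratio (total parts = 4):
  red: 364 × 1/4 = 91
  pink: 364 × 2/4 = 182
  white: 364 × 1/4 = 91
Contribution of pink: (176 − 182)² / 182 = 0.1978

0.198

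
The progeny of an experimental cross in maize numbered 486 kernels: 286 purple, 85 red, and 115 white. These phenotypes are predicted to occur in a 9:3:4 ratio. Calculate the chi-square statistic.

1.342

Expected counts for N = 486 under a 9:3:4 ratio (total parts = 16):
  purple: 486 × 9/16 = 273.375
  red: 486 × 3/16 = 91.125
  white: 486 × 4/16 = 121.5
χ² = Σ (O − E)² / E
  purple: (286 − 273.375)² / 273.375 = 0.5830
  red: (85 − 91.125)² / 91.125 = 0.4117
  white: (115 − 121.5)² / 121.5 = 0.3477
χ² = 0.5830 + 0.4117 + 0.3477 = 1.3424 ≈ 1.342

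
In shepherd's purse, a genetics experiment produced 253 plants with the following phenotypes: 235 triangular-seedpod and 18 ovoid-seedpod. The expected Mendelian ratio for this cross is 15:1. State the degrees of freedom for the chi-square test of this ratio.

A goodness-of-fit test with 2 phenotype classes has df = 2 − 1 = 1.

1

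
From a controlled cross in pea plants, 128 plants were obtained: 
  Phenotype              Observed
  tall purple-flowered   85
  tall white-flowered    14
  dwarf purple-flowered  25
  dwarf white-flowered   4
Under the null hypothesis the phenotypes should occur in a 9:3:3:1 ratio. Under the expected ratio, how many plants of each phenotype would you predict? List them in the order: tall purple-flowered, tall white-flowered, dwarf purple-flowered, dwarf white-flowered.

72, 24, 24, 8

The 9:3:3:1 ratio has 16 parts, so with N = 128 the expected counts are:
  tall purple-flowered: 128 × 9/16 = 72
  tall white-flowered: 128 × 3/16 = 24
  dwarf purple-flowered: 128 × 3/16 = 24
  dwarf white-flowered: 128 × 1/16 = 8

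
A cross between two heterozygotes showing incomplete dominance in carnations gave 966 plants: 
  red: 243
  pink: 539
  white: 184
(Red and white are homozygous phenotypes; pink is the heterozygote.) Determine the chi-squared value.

With incomplete dominance, a heterozygote × heterozygote cross gives a 1:2:1 phenotypic ratio.
Under the 1:2:1 hypothesis (Σ ratio = 4, N = 966):
  red: 966 × 1/4 = 241.5
  pink: 966 × 2/4 = 483
  white: 966 × 1/4 = 241.5
χ² = Σ (O − E)² / E
  red: (243 − 241.5)² / 241.5 = 0.0093
  pink: (539 − 483)² / 483 = 6.4928
  white: (184 − 241.5)² / 241.5 = 13.6905
χ² = 0.0093 + 6.4928 + 13.6905 = 20.1926 ≈ 20.193

20.193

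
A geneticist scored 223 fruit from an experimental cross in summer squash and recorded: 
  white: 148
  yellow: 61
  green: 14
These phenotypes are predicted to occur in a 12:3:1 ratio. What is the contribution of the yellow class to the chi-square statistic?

8.805

Expected counts for N = 223 under a 12:3:1 ratio (total parts = 16):
  white: 223 × 12/16 = 167.25
  yellow: 223 × 3/16 = 41.8125
  green: 223 × 1/16 = 13.9375
Contribution of yellow: (61 − 41.8125)² / 41.8125 = 8.8050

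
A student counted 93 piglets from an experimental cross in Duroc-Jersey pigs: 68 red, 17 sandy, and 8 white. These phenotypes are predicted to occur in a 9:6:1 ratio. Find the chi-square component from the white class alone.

0.823

Total ratio parts = 16. Expected numbers out of 93:
  red: 93 × 9/16 = 52.3125
  sandy: 93 × 6/16 = 34.875
  white: 93 × 1/16 = 5.8125
Contribution of white: (8 − 5.8125)² / 5.8125 = 0.8233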